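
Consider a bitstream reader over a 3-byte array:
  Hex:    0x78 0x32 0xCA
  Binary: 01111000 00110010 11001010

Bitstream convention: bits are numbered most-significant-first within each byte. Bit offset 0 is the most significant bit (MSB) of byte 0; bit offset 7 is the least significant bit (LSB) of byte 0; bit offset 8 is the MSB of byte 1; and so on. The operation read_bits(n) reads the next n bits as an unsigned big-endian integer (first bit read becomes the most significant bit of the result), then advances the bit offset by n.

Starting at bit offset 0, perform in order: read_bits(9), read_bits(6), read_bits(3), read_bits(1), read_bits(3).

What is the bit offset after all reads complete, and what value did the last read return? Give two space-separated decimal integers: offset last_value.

Read 1: bits[0:9] width=9 -> value=240 (bin 011110000); offset now 9 = byte 1 bit 1; 15 bits remain
Read 2: bits[9:15] width=6 -> value=25 (bin 011001); offset now 15 = byte 1 bit 7; 9 bits remain
Read 3: bits[15:18] width=3 -> value=3 (bin 011); offset now 18 = byte 2 bit 2; 6 bits remain
Read 4: bits[18:19] width=1 -> value=0 (bin 0); offset now 19 = byte 2 bit 3; 5 bits remain
Read 5: bits[19:22] width=3 -> value=2 (bin 010); offset now 22 = byte 2 bit 6; 2 bits remain

Answer: 22 2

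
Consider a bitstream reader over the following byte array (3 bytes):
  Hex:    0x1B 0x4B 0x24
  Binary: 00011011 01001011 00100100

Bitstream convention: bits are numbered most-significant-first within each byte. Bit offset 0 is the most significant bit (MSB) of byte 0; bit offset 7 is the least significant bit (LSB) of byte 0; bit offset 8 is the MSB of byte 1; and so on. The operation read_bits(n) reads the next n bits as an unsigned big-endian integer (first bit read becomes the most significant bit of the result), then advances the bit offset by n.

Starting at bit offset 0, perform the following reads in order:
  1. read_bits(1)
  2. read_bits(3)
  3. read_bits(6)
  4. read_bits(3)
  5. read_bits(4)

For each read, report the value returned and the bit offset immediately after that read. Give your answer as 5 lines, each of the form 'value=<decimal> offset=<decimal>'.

Answer: value=0 offset=1
value=1 offset=4
value=45 offset=10
value=1 offset=13
value=6 offset=17

Derivation:
Read 1: bits[0:1] width=1 -> value=0 (bin 0); offset now 1 = byte 0 bit 1; 23 bits remain
Read 2: bits[1:4] width=3 -> value=1 (bin 001); offset now 4 = byte 0 bit 4; 20 bits remain
Read 3: bits[4:10] width=6 -> value=45 (bin 101101); offset now 10 = byte 1 bit 2; 14 bits remain
Read 4: bits[10:13] width=3 -> value=1 (bin 001); offset now 13 = byte 1 bit 5; 11 bits remain
Read 5: bits[13:17] width=4 -> value=6 (bin 0110); offset now 17 = byte 2 bit 1; 7 bits remain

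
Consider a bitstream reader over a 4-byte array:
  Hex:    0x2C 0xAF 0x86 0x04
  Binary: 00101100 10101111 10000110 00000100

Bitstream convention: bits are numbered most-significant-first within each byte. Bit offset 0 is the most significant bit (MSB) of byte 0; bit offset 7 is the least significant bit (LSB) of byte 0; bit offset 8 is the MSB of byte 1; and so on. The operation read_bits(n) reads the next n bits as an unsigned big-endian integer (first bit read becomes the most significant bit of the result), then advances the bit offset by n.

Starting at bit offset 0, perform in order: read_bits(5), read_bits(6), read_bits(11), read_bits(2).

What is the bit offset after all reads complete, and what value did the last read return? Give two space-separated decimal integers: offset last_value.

Answer: 24 2

Derivation:
Read 1: bits[0:5] width=5 -> value=5 (bin 00101); offset now 5 = byte 0 bit 5; 27 bits remain
Read 2: bits[5:11] width=6 -> value=37 (bin 100101); offset now 11 = byte 1 bit 3; 21 bits remain
Read 3: bits[11:22] width=11 -> value=993 (bin 01111100001); offset now 22 = byte 2 bit 6; 10 bits remain
Read 4: bits[22:24] width=2 -> value=2 (bin 10); offset now 24 = byte 3 bit 0; 8 bits remain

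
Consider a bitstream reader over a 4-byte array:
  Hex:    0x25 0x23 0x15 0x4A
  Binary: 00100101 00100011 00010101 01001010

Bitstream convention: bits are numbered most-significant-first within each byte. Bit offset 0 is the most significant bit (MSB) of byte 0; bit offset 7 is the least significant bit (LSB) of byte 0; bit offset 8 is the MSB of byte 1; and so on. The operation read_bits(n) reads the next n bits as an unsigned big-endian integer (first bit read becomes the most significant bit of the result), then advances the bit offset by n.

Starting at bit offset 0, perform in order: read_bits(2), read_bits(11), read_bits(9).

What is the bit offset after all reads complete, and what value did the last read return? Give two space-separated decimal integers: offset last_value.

Answer: 22 197

Derivation:
Read 1: bits[0:2] width=2 -> value=0 (bin 00); offset now 2 = byte 0 bit 2; 30 bits remain
Read 2: bits[2:13] width=11 -> value=1188 (bin 10010100100); offset now 13 = byte 1 bit 5; 19 bits remain
Read 3: bits[13:22] width=9 -> value=197 (bin 011000101); offset now 22 = byte 2 bit 6; 10 bits remain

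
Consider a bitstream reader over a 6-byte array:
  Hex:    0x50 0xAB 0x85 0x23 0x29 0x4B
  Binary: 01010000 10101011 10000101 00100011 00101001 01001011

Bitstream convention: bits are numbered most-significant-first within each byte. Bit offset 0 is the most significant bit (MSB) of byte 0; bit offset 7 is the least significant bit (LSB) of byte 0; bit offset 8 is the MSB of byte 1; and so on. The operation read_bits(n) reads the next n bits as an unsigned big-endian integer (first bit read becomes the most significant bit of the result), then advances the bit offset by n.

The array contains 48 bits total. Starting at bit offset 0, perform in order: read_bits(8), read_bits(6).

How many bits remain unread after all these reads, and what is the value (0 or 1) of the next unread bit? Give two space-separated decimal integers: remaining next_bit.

Read 1: bits[0:8] width=8 -> value=80 (bin 01010000); offset now 8 = byte 1 bit 0; 40 bits remain
Read 2: bits[8:14] width=6 -> value=42 (bin 101010); offset now 14 = byte 1 bit 6; 34 bits remain

Answer: 34 1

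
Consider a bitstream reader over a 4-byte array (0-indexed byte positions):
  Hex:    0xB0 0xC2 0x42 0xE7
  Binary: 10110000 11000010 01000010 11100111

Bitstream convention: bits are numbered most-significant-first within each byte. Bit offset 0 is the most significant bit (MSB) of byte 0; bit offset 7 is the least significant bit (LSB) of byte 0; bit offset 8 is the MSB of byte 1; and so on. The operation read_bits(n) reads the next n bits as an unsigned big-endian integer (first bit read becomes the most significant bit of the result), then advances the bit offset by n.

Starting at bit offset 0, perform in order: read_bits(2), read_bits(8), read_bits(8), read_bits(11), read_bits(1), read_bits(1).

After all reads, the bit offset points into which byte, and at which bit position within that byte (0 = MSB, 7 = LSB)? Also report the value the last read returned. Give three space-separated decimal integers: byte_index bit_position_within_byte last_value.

Answer: 3 7 1

Derivation:
Read 1: bits[0:2] width=2 -> value=2 (bin 10); offset now 2 = byte 0 bit 2; 30 bits remain
Read 2: bits[2:10] width=8 -> value=195 (bin 11000011); offset now 10 = byte 1 bit 2; 22 bits remain
Read 3: bits[10:18] width=8 -> value=9 (bin 00001001); offset now 18 = byte 2 bit 2; 14 bits remain
Read 4: bits[18:29] width=11 -> value=92 (bin 00001011100); offset now 29 = byte 3 bit 5; 3 bits remain
Read 5: bits[29:30] width=1 -> value=1 (bin 1); offset now 30 = byte 3 bit 6; 2 bits remain
Read 6: bits[30:31] width=1 -> value=1 (bin 1); offset now 31 = byte 3 bit 7; 1 bits remain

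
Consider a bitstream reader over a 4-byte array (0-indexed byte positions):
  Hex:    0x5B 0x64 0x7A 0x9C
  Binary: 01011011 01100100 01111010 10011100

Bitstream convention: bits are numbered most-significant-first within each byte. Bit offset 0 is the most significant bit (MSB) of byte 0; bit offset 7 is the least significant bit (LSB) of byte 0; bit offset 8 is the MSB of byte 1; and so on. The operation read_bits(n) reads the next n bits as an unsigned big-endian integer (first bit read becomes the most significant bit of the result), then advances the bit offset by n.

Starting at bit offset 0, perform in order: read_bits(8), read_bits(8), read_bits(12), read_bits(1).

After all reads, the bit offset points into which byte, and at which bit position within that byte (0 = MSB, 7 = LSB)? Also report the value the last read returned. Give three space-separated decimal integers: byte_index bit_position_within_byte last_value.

Answer: 3 5 1

Derivation:
Read 1: bits[0:8] width=8 -> value=91 (bin 01011011); offset now 8 = byte 1 bit 0; 24 bits remain
Read 2: bits[8:16] width=8 -> value=100 (bin 01100100); offset now 16 = byte 2 bit 0; 16 bits remain
Read 3: bits[16:28] width=12 -> value=1961 (bin 011110101001); offset now 28 = byte 3 bit 4; 4 bits remain
Read 4: bits[28:29] width=1 -> value=1 (bin 1); offset now 29 = byte 3 bit 5; 3 bits remain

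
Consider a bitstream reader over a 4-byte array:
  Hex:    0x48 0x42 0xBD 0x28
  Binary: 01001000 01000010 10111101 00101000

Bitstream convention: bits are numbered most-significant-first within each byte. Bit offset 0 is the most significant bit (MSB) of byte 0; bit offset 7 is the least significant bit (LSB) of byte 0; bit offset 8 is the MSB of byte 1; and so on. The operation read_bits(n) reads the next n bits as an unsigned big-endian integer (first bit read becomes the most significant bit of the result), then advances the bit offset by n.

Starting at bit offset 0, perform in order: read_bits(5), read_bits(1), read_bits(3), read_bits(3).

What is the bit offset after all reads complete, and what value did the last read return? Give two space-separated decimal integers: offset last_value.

Answer: 12 4

Derivation:
Read 1: bits[0:5] width=5 -> value=9 (bin 01001); offset now 5 = byte 0 bit 5; 27 bits remain
Read 2: bits[5:6] width=1 -> value=0 (bin 0); offset now 6 = byte 0 bit 6; 26 bits remain
Read 3: bits[6:9] width=3 -> value=0 (bin 000); offset now 9 = byte 1 bit 1; 23 bits remain
Read 4: bits[9:12] width=3 -> value=4 (bin 100); offset now 12 = byte 1 bit 4; 20 bits remain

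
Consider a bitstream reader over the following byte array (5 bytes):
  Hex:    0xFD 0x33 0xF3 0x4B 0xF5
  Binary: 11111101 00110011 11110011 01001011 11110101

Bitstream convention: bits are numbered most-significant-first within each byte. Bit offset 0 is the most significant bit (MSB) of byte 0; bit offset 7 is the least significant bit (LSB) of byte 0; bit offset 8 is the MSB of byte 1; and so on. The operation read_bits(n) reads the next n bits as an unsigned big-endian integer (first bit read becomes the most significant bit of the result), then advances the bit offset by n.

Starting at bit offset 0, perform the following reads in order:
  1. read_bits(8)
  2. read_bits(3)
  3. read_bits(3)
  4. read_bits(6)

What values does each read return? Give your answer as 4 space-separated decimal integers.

Read 1: bits[0:8] width=8 -> value=253 (bin 11111101); offset now 8 = byte 1 bit 0; 32 bits remain
Read 2: bits[8:11] width=3 -> value=1 (bin 001); offset now 11 = byte 1 bit 3; 29 bits remain
Read 3: bits[11:14] width=3 -> value=4 (bin 100); offset now 14 = byte 1 bit 6; 26 bits remain
Read 4: bits[14:20] width=6 -> value=63 (bin 111111); offset now 20 = byte 2 bit 4; 20 bits remain

Answer: 253 1 4 63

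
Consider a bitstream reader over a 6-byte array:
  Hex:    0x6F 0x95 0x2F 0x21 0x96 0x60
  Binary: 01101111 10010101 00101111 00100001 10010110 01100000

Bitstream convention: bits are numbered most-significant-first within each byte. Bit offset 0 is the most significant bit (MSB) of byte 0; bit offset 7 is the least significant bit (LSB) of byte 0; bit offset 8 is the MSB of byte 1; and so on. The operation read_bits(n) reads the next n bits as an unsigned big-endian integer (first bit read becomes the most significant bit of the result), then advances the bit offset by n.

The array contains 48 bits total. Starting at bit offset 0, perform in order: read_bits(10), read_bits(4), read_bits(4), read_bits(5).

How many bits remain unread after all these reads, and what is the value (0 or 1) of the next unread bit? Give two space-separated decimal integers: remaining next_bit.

Answer: 25 1

Derivation:
Read 1: bits[0:10] width=10 -> value=446 (bin 0110111110); offset now 10 = byte 1 bit 2; 38 bits remain
Read 2: bits[10:14] width=4 -> value=5 (bin 0101); offset now 14 = byte 1 bit 6; 34 bits remain
Read 3: bits[14:18] width=4 -> value=4 (bin 0100); offset now 18 = byte 2 bit 2; 30 bits remain
Read 4: bits[18:23] width=5 -> value=23 (bin 10111); offset now 23 = byte 2 bit 7; 25 bits remain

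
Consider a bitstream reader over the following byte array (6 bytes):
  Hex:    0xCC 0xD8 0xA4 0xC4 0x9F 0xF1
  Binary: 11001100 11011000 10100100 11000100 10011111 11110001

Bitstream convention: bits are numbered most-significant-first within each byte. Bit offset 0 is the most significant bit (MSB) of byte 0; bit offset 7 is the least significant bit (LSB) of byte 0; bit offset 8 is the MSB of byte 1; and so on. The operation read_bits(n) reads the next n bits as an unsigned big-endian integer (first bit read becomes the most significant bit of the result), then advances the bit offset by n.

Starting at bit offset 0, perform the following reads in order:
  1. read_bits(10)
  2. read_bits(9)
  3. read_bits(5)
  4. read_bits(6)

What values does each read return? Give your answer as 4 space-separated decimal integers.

Read 1: bits[0:10] width=10 -> value=819 (bin 1100110011); offset now 10 = byte 1 bit 2; 38 bits remain
Read 2: bits[10:19] width=9 -> value=197 (bin 011000101); offset now 19 = byte 2 bit 3; 29 bits remain
Read 3: bits[19:24] width=5 -> value=4 (bin 00100); offset now 24 = byte 3 bit 0; 24 bits remain
Read 4: bits[24:30] width=6 -> value=49 (bin 110001); offset now 30 = byte 3 bit 6; 18 bits remain

Answer: 819 197 4 49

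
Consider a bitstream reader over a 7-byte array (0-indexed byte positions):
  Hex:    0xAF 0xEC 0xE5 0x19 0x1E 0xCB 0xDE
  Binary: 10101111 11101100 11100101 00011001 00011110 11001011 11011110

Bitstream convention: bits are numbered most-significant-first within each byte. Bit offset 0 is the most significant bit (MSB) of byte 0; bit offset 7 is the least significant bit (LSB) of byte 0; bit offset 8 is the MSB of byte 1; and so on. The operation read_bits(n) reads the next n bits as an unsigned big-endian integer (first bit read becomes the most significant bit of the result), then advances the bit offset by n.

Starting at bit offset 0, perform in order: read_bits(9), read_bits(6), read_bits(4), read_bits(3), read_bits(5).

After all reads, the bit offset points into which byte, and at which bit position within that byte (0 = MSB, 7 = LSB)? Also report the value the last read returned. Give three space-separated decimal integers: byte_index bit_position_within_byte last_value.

Read 1: bits[0:9] width=9 -> value=351 (bin 101011111); offset now 9 = byte 1 bit 1; 47 bits remain
Read 2: bits[9:15] width=6 -> value=54 (bin 110110); offset now 15 = byte 1 bit 7; 41 bits remain
Read 3: bits[15:19] width=4 -> value=7 (bin 0111); offset now 19 = byte 2 bit 3; 37 bits remain
Read 4: bits[19:22] width=3 -> value=1 (bin 001); offset now 22 = byte 2 bit 6; 34 bits remain
Read 5: bits[22:27] width=5 -> value=8 (bin 01000); offset now 27 = byte 3 bit 3; 29 bits remain

Answer: 3 3 8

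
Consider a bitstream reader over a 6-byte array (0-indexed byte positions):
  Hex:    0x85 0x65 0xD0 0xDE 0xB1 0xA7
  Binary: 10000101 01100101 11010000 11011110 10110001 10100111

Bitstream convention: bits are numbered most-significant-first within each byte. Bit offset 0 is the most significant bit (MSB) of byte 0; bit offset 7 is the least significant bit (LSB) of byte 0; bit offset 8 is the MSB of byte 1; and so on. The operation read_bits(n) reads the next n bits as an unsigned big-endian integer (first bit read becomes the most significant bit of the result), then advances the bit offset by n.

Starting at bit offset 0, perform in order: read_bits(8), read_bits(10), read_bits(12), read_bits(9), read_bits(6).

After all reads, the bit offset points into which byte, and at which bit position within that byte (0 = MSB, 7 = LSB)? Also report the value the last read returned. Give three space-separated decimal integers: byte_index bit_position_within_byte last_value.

Read 1: bits[0:8] width=8 -> value=133 (bin 10000101); offset now 8 = byte 1 bit 0; 40 bits remain
Read 2: bits[8:18] width=10 -> value=407 (bin 0110010111); offset now 18 = byte 2 bit 2; 30 bits remain
Read 3: bits[18:30] width=12 -> value=1079 (bin 010000110111); offset now 30 = byte 3 bit 6; 18 bits remain
Read 4: bits[30:39] width=9 -> value=344 (bin 101011000); offset now 39 = byte 4 bit 7; 9 bits remain
Read 5: bits[39:45] width=6 -> value=52 (bin 110100); offset now 45 = byte 5 bit 5; 3 bits remain

Answer: 5 5 52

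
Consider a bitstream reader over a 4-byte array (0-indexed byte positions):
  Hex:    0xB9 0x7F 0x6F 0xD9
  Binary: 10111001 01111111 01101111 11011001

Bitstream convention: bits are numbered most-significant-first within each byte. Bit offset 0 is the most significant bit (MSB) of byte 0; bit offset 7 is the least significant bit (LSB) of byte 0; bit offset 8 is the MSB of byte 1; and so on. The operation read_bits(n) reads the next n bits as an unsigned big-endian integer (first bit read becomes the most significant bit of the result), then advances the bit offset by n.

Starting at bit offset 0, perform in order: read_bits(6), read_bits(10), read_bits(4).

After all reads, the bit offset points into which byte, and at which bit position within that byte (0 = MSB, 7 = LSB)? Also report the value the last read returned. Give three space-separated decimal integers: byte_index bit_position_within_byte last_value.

Answer: 2 4 6

Derivation:
Read 1: bits[0:6] width=6 -> value=46 (bin 101110); offset now 6 = byte 0 bit 6; 26 bits remain
Read 2: bits[6:16] width=10 -> value=383 (bin 0101111111); offset now 16 = byte 2 bit 0; 16 bits remain
Read 3: bits[16:20] width=4 -> value=6 (bin 0110); offset now 20 = byte 2 bit 4; 12 bits remain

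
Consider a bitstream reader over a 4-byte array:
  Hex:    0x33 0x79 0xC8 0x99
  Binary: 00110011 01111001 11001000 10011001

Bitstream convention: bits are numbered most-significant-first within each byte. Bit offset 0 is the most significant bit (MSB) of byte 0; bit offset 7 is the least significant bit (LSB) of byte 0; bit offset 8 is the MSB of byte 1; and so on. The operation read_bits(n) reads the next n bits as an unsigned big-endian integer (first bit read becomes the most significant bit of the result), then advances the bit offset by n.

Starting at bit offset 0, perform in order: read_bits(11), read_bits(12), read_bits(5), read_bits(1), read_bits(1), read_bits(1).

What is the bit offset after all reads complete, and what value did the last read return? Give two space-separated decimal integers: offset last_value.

Answer: 31 0

Derivation:
Read 1: bits[0:11] width=11 -> value=411 (bin 00110011011); offset now 11 = byte 1 bit 3; 21 bits remain
Read 2: bits[11:23] width=12 -> value=3300 (bin 110011100100); offset now 23 = byte 2 bit 7; 9 bits remain
Read 3: bits[23:28] width=5 -> value=9 (bin 01001); offset now 28 = byte 3 bit 4; 4 bits remain
Read 4: bits[28:29] width=1 -> value=1 (bin 1); offset now 29 = byte 3 bit 5; 3 bits remain
Read 5: bits[29:30] width=1 -> value=0 (bin 0); offset now 30 = byte 3 bit 6; 2 bits remain
Read 6: bits[30:31] width=1 -> value=0 (bin 0); offset now 31 = byte 3 bit 7; 1 bits remain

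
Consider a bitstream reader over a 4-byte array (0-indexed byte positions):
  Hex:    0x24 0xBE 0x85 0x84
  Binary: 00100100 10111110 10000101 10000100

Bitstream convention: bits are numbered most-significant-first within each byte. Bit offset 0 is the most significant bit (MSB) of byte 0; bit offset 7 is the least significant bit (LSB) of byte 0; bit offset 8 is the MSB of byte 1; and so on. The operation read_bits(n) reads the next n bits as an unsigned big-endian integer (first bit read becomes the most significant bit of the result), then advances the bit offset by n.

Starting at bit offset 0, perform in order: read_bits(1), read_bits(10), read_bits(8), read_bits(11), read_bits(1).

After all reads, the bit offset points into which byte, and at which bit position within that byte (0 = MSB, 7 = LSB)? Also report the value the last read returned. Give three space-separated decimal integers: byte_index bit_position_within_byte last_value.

Read 1: bits[0:1] width=1 -> value=0 (bin 0); offset now 1 = byte 0 bit 1; 31 bits remain
Read 2: bits[1:11] width=10 -> value=293 (bin 0100100101); offset now 11 = byte 1 bit 3; 21 bits remain
Read 3: bits[11:19] width=8 -> value=244 (bin 11110100); offset now 19 = byte 2 bit 3; 13 bits remain
Read 4: bits[19:30] width=11 -> value=353 (bin 00101100001); offset now 30 = byte 3 bit 6; 2 bits remain
Read 5: bits[30:31] width=1 -> value=0 (bin 0); offset now 31 = byte 3 bit 7; 1 bits remain

Answer: 3 7 0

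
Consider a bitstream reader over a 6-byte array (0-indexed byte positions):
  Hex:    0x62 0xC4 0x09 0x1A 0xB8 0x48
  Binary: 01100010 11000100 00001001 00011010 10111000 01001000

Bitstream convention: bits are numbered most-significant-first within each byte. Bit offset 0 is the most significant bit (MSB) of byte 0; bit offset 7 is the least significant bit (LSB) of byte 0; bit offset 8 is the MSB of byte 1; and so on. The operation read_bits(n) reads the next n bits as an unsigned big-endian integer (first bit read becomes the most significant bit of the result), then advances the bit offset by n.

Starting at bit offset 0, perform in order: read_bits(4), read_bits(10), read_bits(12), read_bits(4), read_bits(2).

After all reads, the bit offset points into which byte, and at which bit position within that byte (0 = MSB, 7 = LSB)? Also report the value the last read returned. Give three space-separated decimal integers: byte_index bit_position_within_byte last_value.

Read 1: bits[0:4] width=4 -> value=6 (bin 0110); offset now 4 = byte 0 bit 4; 44 bits remain
Read 2: bits[4:14] width=10 -> value=177 (bin 0010110001); offset now 14 = byte 1 bit 6; 34 bits remain
Read 3: bits[14:26] width=12 -> value=36 (bin 000000100100); offset now 26 = byte 3 bit 2; 22 bits remain
Read 4: bits[26:30] width=4 -> value=6 (bin 0110); offset now 30 = byte 3 bit 6; 18 bits remain
Read 5: bits[30:32] width=2 -> value=2 (bin 10); offset now 32 = byte 4 bit 0; 16 bits remain

Answer: 4 0 2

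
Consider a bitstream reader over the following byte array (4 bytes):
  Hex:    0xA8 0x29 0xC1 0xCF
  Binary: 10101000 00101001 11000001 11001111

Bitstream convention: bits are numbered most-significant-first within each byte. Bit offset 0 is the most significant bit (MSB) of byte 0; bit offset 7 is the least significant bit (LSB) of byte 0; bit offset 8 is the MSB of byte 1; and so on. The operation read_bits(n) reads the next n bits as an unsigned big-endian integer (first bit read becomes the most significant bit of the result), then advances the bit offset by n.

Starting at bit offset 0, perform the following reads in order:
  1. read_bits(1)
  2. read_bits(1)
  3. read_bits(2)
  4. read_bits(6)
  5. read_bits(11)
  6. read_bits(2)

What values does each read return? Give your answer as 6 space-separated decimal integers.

Read 1: bits[0:1] width=1 -> value=1 (bin 1); offset now 1 = byte 0 bit 1; 31 bits remain
Read 2: bits[1:2] width=1 -> value=0 (bin 0); offset now 2 = byte 0 bit 2; 30 bits remain
Read 3: bits[2:4] width=2 -> value=2 (bin 10); offset now 4 = byte 0 bit 4; 28 bits remain
Read 4: bits[4:10] width=6 -> value=32 (bin 100000); offset now 10 = byte 1 bit 2; 22 bits remain
Read 5: bits[10:21] width=11 -> value=1336 (bin 10100111000); offset now 21 = byte 2 bit 5; 11 bits remain
Read 6: bits[21:23] width=2 -> value=0 (bin 00); offset now 23 = byte 2 bit 7; 9 bits remain

Answer: 1 0 2 32 1336 0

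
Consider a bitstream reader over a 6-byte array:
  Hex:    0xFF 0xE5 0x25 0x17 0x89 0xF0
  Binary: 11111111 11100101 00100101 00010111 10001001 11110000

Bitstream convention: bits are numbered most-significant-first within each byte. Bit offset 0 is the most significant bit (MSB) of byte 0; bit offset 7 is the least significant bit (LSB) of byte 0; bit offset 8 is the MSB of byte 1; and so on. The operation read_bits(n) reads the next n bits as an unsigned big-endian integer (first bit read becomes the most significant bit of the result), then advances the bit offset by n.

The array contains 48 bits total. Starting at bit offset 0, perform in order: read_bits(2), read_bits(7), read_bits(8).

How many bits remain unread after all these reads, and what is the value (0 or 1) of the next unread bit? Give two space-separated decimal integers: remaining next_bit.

Answer: 31 0

Derivation:
Read 1: bits[0:2] width=2 -> value=3 (bin 11); offset now 2 = byte 0 bit 2; 46 bits remain
Read 2: bits[2:9] width=7 -> value=127 (bin 1111111); offset now 9 = byte 1 bit 1; 39 bits remain
Read 3: bits[9:17] width=8 -> value=202 (bin 11001010); offset now 17 = byte 2 bit 1; 31 bits remain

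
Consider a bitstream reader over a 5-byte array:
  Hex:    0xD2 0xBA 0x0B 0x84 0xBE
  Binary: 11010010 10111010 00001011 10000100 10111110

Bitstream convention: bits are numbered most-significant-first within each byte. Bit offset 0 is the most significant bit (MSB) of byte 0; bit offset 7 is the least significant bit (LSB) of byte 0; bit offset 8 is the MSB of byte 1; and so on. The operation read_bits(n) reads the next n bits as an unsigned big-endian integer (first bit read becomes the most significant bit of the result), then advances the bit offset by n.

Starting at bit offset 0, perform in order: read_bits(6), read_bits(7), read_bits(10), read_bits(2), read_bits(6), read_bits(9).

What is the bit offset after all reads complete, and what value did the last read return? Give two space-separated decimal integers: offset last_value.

Read 1: bits[0:6] width=6 -> value=52 (bin 110100); offset now 6 = byte 0 bit 6; 34 bits remain
Read 2: bits[6:13] width=7 -> value=87 (bin 1010111); offset now 13 = byte 1 bit 5; 27 bits remain
Read 3: bits[13:23] width=10 -> value=261 (bin 0100000101); offset now 23 = byte 2 bit 7; 17 bits remain
Read 4: bits[23:25] width=2 -> value=3 (bin 11); offset now 25 = byte 3 bit 1; 15 bits remain
Read 5: bits[25:31] width=6 -> value=2 (bin 000010); offset now 31 = byte 3 bit 7; 9 bits remain
Read 6: bits[31:40] width=9 -> value=190 (bin 010111110); offset now 40 = byte 5 bit 0; 0 bits remain

Answer: 40 190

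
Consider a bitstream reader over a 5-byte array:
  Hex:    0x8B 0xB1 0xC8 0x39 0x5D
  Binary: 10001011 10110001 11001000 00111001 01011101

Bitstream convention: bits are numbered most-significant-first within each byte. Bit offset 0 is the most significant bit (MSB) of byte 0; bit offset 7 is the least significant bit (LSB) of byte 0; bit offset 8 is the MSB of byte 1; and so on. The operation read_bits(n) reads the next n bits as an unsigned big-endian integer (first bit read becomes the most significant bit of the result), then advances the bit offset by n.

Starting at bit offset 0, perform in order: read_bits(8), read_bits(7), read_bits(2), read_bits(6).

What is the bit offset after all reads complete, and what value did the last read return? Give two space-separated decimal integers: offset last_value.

Read 1: bits[0:8] width=8 -> value=139 (bin 10001011); offset now 8 = byte 1 bit 0; 32 bits remain
Read 2: bits[8:15] width=7 -> value=88 (bin 1011000); offset now 15 = byte 1 bit 7; 25 bits remain
Read 3: bits[15:17] width=2 -> value=3 (bin 11); offset now 17 = byte 2 bit 1; 23 bits remain
Read 4: bits[17:23] width=6 -> value=36 (bin 100100); offset now 23 = byte 2 bit 7; 17 bits remain

Answer: 23 36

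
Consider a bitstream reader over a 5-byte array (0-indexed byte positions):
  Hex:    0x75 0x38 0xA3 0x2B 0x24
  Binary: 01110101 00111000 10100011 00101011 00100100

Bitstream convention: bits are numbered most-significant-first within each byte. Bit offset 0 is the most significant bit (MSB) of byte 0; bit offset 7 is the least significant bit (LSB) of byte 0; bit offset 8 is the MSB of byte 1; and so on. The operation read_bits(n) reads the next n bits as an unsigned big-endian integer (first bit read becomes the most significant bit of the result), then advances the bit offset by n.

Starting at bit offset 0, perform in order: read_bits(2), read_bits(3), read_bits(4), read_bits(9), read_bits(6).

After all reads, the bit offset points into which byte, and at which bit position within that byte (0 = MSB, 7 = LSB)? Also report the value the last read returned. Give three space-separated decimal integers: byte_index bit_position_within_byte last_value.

Answer: 3 0 35

Derivation:
Read 1: bits[0:2] width=2 -> value=1 (bin 01); offset now 2 = byte 0 bit 2; 38 bits remain
Read 2: bits[2:5] width=3 -> value=6 (bin 110); offset now 5 = byte 0 bit 5; 35 bits remain
Read 3: bits[5:9] width=4 -> value=10 (bin 1010); offset now 9 = byte 1 bit 1; 31 bits remain
Read 4: bits[9:18] width=9 -> value=226 (bin 011100010); offset now 18 = byte 2 bit 2; 22 bits remain
Read 5: bits[18:24] width=6 -> value=35 (bin 100011); offset now 24 = byte 3 bit 0; 16 bits remain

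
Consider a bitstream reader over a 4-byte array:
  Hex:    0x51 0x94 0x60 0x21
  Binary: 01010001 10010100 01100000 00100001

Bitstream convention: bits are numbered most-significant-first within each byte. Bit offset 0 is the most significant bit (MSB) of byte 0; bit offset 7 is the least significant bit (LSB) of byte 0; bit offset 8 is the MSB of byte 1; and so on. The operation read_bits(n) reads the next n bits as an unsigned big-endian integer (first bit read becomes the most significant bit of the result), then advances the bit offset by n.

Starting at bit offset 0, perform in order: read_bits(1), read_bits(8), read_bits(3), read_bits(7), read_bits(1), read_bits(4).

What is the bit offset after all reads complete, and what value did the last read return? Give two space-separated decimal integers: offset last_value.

Read 1: bits[0:1] width=1 -> value=0 (bin 0); offset now 1 = byte 0 bit 1; 31 bits remain
Read 2: bits[1:9] width=8 -> value=163 (bin 10100011); offset now 9 = byte 1 bit 1; 23 bits remain
Read 3: bits[9:12] width=3 -> value=1 (bin 001); offset now 12 = byte 1 bit 4; 20 bits remain
Read 4: bits[12:19] width=7 -> value=35 (bin 0100011); offset now 19 = byte 2 bit 3; 13 bits remain
Read 5: bits[19:20] width=1 -> value=0 (bin 0); offset now 20 = byte 2 bit 4; 12 bits remain
Read 6: bits[20:24] width=4 -> value=0 (bin 0000); offset now 24 = byte 3 bit 0; 8 bits remain

Answer: 24 0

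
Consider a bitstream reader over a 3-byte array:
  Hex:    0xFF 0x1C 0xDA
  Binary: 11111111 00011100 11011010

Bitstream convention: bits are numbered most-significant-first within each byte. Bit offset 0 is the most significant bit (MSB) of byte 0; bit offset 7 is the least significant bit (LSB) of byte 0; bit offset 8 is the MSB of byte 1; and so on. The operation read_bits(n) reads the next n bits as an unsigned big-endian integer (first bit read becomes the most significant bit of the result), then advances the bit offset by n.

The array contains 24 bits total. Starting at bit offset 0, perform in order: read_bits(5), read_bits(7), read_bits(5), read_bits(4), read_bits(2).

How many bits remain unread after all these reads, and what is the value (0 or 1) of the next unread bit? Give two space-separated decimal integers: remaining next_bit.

Read 1: bits[0:5] width=5 -> value=31 (bin 11111); offset now 5 = byte 0 bit 5; 19 bits remain
Read 2: bits[5:12] width=7 -> value=113 (bin 1110001); offset now 12 = byte 1 bit 4; 12 bits remain
Read 3: bits[12:17] width=5 -> value=25 (bin 11001); offset now 17 = byte 2 bit 1; 7 bits remain
Read 4: bits[17:21] width=4 -> value=11 (bin 1011); offset now 21 = byte 2 bit 5; 3 bits remain
Read 5: bits[21:23] width=2 -> value=1 (bin 01); offset now 23 = byte 2 bit 7; 1 bits remain

Answer: 1 0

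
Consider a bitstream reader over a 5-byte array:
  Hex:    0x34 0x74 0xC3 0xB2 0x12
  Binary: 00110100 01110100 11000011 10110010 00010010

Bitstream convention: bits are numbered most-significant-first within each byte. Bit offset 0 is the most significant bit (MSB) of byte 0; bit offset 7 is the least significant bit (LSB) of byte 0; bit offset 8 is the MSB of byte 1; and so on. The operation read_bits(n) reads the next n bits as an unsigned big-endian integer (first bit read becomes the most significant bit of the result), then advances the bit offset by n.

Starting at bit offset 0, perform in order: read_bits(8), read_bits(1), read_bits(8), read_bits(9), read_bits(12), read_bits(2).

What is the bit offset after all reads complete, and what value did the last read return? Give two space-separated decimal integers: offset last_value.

Read 1: bits[0:8] width=8 -> value=52 (bin 00110100); offset now 8 = byte 1 bit 0; 32 bits remain
Read 2: bits[8:9] width=1 -> value=0 (bin 0); offset now 9 = byte 1 bit 1; 31 bits remain
Read 3: bits[9:17] width=8 -> value=233 (bin 11101001); offset now 17 = byte 2 bit 1; 23 bits remain
Read 4: bits[17:26] width=9 -> value=270 (bin 100001110); offset now 26 = byte 3 bit 2; 14 bits remain
Read 5: bits[26:38] width=12 -> value=3204 (bin 110010000100); offset now 38 = byte 4 bit 6; 2 bits remain
Read 6: bits[38:40] width=2 -> value=2 (bin 10); offset now 40 = byte 5 bit 0; 0 bits remain

Answer: 40 2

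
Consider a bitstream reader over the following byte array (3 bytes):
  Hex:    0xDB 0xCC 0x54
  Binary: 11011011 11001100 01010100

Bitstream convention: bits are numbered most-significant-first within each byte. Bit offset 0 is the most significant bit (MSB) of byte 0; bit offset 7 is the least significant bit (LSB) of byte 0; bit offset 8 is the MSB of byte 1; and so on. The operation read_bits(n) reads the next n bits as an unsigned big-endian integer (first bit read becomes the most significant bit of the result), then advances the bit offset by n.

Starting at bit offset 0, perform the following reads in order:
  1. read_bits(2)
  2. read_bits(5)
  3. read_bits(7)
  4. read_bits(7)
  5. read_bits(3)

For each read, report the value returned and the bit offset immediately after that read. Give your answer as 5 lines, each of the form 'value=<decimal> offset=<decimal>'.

Answer: value=3 offset=2
value=13 offset=7
value=115 offset=14
value=10 offset=21
value=4 offset=24

Derivation:
Read 1: bits[0:2] width=2 -> value=3 (bin 11); offset now 2 = byte 0 bit 2; 22 bits remain
Read 2: bits[2:7] width=5 -> value=13 (bin 01101); offset now 7 = byte 0 bit 7; 17 bits remain
Read 3: bits[7:14] width=7 -> value=115 (bin 1110011); offset now 14 = byte 1 bit 6; 10 bits remain
Read 4: bits[14:21] width=7 -> value=10 (bin 0001010); offset now 21 = byte 2 bit 5; 3 bits remain
Read 5: bits[21:24] width=3 -> value=4 (bin 100); offset now 24 = byte 3 bit 0; 0 bits remain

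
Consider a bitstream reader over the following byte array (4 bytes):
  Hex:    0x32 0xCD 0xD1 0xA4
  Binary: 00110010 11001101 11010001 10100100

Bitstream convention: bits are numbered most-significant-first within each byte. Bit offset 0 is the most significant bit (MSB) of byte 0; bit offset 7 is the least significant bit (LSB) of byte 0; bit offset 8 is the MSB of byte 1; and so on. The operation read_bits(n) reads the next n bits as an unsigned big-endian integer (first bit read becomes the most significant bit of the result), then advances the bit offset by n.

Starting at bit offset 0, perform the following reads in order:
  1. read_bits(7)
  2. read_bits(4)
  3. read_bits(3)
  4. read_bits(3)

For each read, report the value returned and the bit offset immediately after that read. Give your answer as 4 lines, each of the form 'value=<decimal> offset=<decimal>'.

Read 1: bits[0:7] width=7 -> value=25 (bin 0011001); offset now 7 = byte 0 bit 7; 25 bits remain
Read 2: bits[7:11] width=4 -> value=6 (bin 0110); offset now 11 = byte 1 bit 3; 21 bits remain
Read 3: bits[11:14] width=3 -> value=3 (bin 011); offset now 14 = byte 1 bit 6; 18 bits remain
Read 4: bits[14:17] width=3 -> value=3 (bin 011); offset now 17 = byte 2 bit 1; 15 bits remain

Answer: value=25 offset=7
value=6 offset=11
value=3 offset=14
value=3 offset=17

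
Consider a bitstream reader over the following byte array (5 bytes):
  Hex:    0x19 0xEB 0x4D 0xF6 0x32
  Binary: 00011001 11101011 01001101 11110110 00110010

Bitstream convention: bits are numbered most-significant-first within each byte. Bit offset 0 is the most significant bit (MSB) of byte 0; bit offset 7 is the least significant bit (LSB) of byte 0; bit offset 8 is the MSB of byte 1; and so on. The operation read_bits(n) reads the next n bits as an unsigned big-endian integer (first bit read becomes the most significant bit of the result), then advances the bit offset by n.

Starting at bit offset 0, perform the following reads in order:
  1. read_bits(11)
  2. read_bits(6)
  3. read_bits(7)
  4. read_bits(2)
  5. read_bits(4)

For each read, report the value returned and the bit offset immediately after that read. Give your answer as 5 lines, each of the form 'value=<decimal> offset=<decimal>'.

Answer: value=207 offset=11
value=22 offset=17
value=77 offset=24
value=3 offset=26
value=13 offset=30

Derivation:
Read 1: bits[0:11] width=11 -> value=207 (bin 00011001111); offset now 11 = byte 1 bit 3; 29 bits remain
Read 2: bits[11:17] width=6 -> value=22 (bin 010110); offset now 17 = byte 2 bit 1; 23 bits remain
Read 3: bits[17:24] width=7 -> value=77 (bin 1001101); offset now 24 = byte 3 bit 0; 16 bits remain
Read 4: bits[24:26] width=2 -> value=3 (bin 11); offset now 26 = byte 3 bit 2; 14 bits remain
Read 5: bits[26:30] width=4 -> value=13 (bin 1101); offset now 30 = byte 3 bit 6; 10 bits remain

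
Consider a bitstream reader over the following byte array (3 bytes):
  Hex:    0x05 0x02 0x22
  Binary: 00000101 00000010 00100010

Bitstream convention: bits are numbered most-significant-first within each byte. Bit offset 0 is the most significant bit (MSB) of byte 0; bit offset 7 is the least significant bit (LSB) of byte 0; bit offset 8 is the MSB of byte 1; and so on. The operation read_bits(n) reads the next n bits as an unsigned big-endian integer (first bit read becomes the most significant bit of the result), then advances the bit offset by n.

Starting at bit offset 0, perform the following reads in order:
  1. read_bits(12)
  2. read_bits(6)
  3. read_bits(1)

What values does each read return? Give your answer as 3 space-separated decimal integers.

Read 1: bits[0:12] width=12 -> value=80 (bin 000001010000); offset now 12 = byte 1 bit 4; 12 bits remain
Read 2: bits[12:18] width=6 -> value=8 (bin 001000); offset now 18 = byte 2 bit 2; 6 bits remain
Read 3: bits[18:19] width=1 -> value=1 (bin 1); offset now 19 = byte 2 bit 3; 5 bits remain

Answer: 80 8 1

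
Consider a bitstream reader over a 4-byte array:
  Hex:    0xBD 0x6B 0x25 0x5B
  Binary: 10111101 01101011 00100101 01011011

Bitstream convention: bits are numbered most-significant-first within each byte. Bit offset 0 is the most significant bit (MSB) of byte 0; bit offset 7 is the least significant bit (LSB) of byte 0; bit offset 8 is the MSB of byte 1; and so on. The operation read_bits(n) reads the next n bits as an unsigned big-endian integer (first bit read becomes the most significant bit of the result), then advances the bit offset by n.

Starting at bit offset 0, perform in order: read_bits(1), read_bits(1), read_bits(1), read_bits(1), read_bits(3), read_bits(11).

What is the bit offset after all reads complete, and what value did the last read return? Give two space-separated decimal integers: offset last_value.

Answer: 18 1452

Derivation:
Read 1: bits[0:1] width=1 -> value=1 (bin 1); offset now 1 = byte 0 bit 1; 31 bits remain
Read 2: bits[1:2] width=1 -> value=0 (bin 0); offset now 2 = byte 0 bit 2; 30 bits remain
Read 3: bits[2:3] width=1 -> value=1 (bin 1); offset now 3 = byte 0 bit 3; 29 bits remain
Read 4: bits[3:4] width=1 -> value=1 (bin 1); offset now 4 = byte 0 bit 4; 28 bits remain
Read 5: bits[4:7] width=3 -> value=6 (bin 110); offset now 7 = byte 0 bit 7; 25 bits remain
Read 6: bits[7:18] width=11 -> value=1452 (bin 10110101100); offset now 18 = byte 2 bit 2; 14 bits remain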